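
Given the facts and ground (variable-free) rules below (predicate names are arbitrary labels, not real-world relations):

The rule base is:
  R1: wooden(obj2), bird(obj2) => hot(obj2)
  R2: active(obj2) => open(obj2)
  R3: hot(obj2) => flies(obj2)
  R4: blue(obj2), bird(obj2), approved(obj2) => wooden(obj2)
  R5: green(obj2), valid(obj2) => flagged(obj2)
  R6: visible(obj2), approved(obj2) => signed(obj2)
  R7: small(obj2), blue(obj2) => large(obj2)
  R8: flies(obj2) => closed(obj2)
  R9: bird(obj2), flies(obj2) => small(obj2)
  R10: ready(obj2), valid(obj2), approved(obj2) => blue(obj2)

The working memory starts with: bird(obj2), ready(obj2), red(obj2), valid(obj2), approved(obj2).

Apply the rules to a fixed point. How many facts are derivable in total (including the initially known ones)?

12

[1] R10 [ready(obj2), valid(obj2), approved(obj2) => blue(obj2)]. ⇒ new: blue(obj2).
[2] R4 [blue(obj2), bird(obj2), approved(obj2) => wooden(obj2)]. ⇒ new: wooden(obj2).
[3] R1 [wooden(obj2), bird(obj2) => hot(obj2)]. ⇒ new: hot(obj2).
[4] R3 [hot(obj2) => flies(obj2)]. ⇒ new: flies(obj2).
[5] R8 [flies(obj2) => closed(obj2)]; R9 [bird(obj2), flies(obj2) => small(obj2)]. ⇒ new: closed(obj2), small(obj2).
[6] R7 [small(obj2), blue(obj2) => large(obj2)]. ⇒ new: large(obj2).
Closure: {approved(obj2), bird(obj2), blue(obj2), closed(obj2), flies(obj2), hot(obj2), large(obj2), ready(obj2), red(obj2), small(obj2), valid(obj2), wooden(obj2)} — 12 facts.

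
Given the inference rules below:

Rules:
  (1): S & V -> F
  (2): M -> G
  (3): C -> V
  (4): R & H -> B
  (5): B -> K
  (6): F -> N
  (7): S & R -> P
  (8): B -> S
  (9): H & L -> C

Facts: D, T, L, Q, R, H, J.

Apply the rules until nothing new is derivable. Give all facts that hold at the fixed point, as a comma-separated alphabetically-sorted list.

Round 1 — (4), (9), derive B, C.
Round 2 — (3), (5), (8), derive V, K, S.
Round 3 — (1), (7), derive F, P.
Round 4 — (6), derive N.

B, C, D, F, H, J, K, L, N, P, Q, R, S, T, V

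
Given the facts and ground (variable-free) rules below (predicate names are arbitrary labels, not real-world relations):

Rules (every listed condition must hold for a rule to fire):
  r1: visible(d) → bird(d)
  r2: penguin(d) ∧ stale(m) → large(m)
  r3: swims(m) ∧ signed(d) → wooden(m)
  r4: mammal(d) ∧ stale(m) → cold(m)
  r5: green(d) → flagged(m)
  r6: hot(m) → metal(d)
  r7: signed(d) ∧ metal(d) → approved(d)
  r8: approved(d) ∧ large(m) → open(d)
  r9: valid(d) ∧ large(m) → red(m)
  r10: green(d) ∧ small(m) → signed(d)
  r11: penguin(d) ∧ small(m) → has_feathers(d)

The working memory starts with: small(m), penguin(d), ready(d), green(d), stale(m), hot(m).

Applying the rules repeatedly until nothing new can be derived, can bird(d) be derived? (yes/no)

no

Round 1 fires r2, r5, r6, r10, r11, giving large(m), flagged(m), metal(d), signed(d), has_feathers(d).
Round 2 fires r7, giving approved(d).
Round 3 fires r8, giving open(d).
Fixed point reached. bird(d) is concluded only by r1; r1 needs visible(d) (never derived).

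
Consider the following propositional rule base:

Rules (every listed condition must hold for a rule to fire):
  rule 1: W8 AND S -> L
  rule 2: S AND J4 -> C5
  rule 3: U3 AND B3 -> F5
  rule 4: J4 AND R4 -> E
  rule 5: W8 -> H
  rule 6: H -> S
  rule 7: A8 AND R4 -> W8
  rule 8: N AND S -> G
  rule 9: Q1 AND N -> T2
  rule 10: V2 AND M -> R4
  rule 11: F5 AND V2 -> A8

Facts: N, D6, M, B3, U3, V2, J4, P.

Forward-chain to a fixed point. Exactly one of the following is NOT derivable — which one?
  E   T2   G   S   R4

Round 1 fires rule 3, rule 10, giving F5, R4.
Round 2 fires rule 4, rule 11, giving E, A8.
Round 3 fires rule 7, giving W8.
Round 4 fires rule 5, giving H.
Round 5 fires rule 6, giving S.
Round 6 fires rule 1, rule 2, rule 8, giving L, C5, G.
Derived: G (round 6), E (round 2), R4 (round 1), S (round 5). T2 never appears in any round.

T2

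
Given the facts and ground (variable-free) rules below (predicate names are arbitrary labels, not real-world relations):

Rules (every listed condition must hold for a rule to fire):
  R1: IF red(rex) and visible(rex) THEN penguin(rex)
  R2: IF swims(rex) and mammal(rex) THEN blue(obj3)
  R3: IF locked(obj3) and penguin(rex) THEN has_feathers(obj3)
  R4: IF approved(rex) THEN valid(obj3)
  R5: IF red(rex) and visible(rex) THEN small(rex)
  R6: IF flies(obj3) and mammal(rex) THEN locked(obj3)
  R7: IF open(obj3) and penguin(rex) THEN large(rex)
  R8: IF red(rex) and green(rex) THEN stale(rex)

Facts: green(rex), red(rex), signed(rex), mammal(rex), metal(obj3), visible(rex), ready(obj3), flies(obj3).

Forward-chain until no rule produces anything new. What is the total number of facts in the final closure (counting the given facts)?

13

Round 1: R1 [IF red(rex) and visible(rex) THEN penguin(rex)]; R5 [IF red(rex) and visible(rex) THEN small(rex)]; R6 [IF flies(obj3) and mammal(rex) THEN locked(obj3)]; R8 [IF red(rex) and green(rex) THEN stale(rex)]. Adds penguin(rex), small(rex), locked(obj3), stale(rex).
Round 2: R3 [IF locked(obj3) and penguin(rex) THEN has_feathers(obj3)]. Adds has_feathers(obj3).
Closure: {flies(obj3), green(rex), has_feathers(obj3), locked(obj3), mammal(rex), metal(obj3), penguin(rex), ready(obj3), red(rex), signed(rex), small(rex), stale(rex), visible(rex)} — 13 facts.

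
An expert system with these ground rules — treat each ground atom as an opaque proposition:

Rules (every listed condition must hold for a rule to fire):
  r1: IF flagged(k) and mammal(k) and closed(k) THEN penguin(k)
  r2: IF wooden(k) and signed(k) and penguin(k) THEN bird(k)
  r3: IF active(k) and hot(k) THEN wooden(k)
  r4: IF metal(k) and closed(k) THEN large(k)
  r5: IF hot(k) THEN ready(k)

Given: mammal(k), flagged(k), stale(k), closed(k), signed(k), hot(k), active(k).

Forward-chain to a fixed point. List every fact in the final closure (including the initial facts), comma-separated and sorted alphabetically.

Round 1 fires r1, r3, r5, giving penguin(k), wooden(k), ready(k).
Round 2 fires r2, giving bird(k).

active(k), bird(k), closed(k), flagged(k), hot(k), mammal(k), penguin(k), ready(k), signed(k), stale(k), wooden(k)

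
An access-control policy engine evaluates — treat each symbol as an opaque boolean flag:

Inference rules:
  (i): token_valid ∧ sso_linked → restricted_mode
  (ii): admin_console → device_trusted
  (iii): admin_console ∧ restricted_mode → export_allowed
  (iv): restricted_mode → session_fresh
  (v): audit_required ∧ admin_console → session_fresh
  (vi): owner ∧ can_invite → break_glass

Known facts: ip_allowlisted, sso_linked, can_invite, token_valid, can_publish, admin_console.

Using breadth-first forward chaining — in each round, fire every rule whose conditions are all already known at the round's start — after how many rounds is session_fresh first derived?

2

Round 1 — (i), (ii), derive restricted_mode, device_trusted.
Round 2 — (iii), (iv), derive export_allowed, session_fresh.
session_fresh first appears in round 2.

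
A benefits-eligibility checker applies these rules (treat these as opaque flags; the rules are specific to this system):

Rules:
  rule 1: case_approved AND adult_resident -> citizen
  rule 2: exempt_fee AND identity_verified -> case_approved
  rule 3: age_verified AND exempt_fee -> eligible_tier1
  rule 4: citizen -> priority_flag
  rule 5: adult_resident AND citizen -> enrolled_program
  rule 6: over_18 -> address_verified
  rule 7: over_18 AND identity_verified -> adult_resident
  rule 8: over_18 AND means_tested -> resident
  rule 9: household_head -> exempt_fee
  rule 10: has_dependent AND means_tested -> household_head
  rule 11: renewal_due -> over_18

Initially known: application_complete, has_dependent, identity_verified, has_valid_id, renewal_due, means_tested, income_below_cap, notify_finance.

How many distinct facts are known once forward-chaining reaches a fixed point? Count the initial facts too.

[1] rule 10 [has_dependent AND means_tested -> household_head]; rule 11 [renewal_due -> over_18]. ⇒ new: household_head, over_18.
[2] rule 6 [over_18 -> address_verified]; rule 7 [over_18 AND identity_verified -> adult_resident]; rule 8 [over_18 AND means_tested -> resident]; rule 9 [household_head -> exempt_fee]. ⇒ new: address_verified, adult_resident, resident, exempt_fee.
[3] rule 2 [exempt_fee AND identity_verified -> case_approved]. ⇒ new: case_approved.
[4] rule 1 [case_approved AND adult_resident -> citizen]. ⇒ new: citizen.
[5] rule 4 [citizen -> priority_flag]; rule 5 [adult_resident AND citizen -> enrolled_program]. ⇒ new: priority_flag, enrolled_program.
Closure: {address_verified, adult_resident, application_complete, case_approved, citizen, enrolled_program, exempt_fee, has_dependent, has_valid_id, household_head, identity_verified, income_below_cap, means_tested, notify_finance, over_18, priority_flag, renewal_due, resident} — 18 facts.

18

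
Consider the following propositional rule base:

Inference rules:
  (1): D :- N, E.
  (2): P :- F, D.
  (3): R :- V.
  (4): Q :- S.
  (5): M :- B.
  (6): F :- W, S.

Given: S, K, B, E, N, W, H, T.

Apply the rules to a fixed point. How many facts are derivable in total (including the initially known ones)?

13

Round 1 fires (1), (4), (5), (6), giving D, Q, M, F.
Round 2 fires (2), giving P.
Closure: {B, D, E, F, H, K, M, N, P, Q, S, T, W} — 13 facts.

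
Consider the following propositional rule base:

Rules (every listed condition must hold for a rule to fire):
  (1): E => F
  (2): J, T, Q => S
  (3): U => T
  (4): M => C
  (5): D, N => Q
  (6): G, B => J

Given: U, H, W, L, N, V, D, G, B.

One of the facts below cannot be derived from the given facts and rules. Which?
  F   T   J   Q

[1] (3) [U => T]; (5) [D, N => Q]; (6) [G, B => J]. ⇒ new: T, Q, J.
[2] (2) [J, T, Q => S]. ⇒ new: S.
Derived: J (round 1), Q (round 1), T (round 1). F never appears in any round.

F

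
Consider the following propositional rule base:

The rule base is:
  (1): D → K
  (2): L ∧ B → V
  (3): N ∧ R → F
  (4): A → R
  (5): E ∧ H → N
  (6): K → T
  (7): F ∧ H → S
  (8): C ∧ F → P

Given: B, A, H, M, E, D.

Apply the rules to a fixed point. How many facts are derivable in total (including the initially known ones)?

[1] (1) [D → K]; (4) [A → R]; (5) [E ∧ H → N]. ⇒ new: K, R, N.
[2] (3) [N ∧ R → F]; (6) [K → T]. ⇒ new: F, T.
[3] (7) [F ∧ H → S]. ⇒ new: S.
Closure: {A, B, D, E, F, H, K, M, N, R, S, T} — 12 facts.

12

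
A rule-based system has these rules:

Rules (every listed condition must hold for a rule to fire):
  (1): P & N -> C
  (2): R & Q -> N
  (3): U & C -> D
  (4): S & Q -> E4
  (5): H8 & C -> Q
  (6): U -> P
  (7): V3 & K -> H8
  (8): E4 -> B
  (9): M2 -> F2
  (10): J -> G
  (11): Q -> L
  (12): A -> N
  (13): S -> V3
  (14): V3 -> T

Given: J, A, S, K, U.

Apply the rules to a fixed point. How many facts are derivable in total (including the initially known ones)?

17

[1] (6) [U -> P]; (10) [J -> G]; (12) [A -> N]; (13) [S -> V3]. ⇒ new: P, G, N, V3.
[2] (1) [P & N -> C]; (7) [V3 & K -> H8]; (14) [V3 -> T]. ⇒ new: C, H8, T.
[3] (3) [U & C -> D]; (5) [H8 & C -> Q]. ⇒ new: D, Q.
[4] (4) [S & Q -> E4]; (11) [Q -> L]. ⇒ new: E4, L.
[5] (8) [E4 -> B]. ⇒ new: B.
Closure: {A, B, C, D, E4, G, H8, J, K, L, N, P, Q, S, T, U, V3} — 17 facts.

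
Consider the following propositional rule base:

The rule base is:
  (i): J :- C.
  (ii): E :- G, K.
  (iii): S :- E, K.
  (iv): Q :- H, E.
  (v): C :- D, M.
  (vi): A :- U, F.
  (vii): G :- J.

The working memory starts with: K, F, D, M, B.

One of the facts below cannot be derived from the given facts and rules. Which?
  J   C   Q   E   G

Round 1: (v) [C :- D, M.]. Adds C.
Round 2: (i) [J :- C.]. Adds J.
Round 3: (vii) [G :- J.]. Adds G.
Round 4: (ii) [E :- G, K.]. Adds E.
Round 5: (iii) [S :- E, K.]. Adds S.
Derived: G (round 3), C (round 1), J (round 2), E (round 4). Q never appears in any round.

Q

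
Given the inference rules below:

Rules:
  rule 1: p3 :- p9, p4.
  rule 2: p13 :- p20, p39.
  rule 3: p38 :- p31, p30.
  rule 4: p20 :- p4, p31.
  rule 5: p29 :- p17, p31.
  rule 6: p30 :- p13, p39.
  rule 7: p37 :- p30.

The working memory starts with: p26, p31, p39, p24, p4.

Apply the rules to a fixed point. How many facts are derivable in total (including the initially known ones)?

10

Round 1 fires rule 4, giving p20.
Round 2 fires rule 2, giving p13.
Round 3 fires rule 6, giving p30.
Round 4 fires rule 3, rule 7, giving p38, p37.
Closure: {p13, p20, p24, p26, p30, p31, p37, p38, p39, p4} — 10 facts.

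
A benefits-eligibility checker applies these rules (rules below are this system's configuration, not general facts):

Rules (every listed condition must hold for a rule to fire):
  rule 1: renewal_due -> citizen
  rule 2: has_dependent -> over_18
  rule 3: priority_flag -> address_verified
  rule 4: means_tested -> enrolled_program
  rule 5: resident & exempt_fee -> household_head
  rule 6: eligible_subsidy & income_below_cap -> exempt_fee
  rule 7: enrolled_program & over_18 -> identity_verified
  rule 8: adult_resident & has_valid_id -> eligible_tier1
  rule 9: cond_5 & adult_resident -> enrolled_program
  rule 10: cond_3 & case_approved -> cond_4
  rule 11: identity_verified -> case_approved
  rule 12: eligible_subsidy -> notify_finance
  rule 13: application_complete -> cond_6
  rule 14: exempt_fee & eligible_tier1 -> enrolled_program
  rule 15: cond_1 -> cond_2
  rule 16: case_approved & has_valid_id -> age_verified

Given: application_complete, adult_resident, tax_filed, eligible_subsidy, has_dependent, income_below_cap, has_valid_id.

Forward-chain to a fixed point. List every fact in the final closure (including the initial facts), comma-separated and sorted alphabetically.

adult_resident, age_verified, application_complete, case_approved, cond_6, eligible_subsidy, eligible_tier1, enrolled_program, exempt_fee, has_dependent, has_valid_id, identity_verified, income_below_cap, notify_finance, over_18, tax_filed

Round 1: rule 2 [has_dependent -> over_18]; rule 6 [eligible_subsidy & income_below_cap -> exempt_fee]; rule 8 [adult_resident & has_valid_id -> eligible_tier1]; rule 12 [eligible_subsidy -> notify_finance]; rule 13 [application_complete -> cond_6]. New: over_18, exempt_fee, eligible_tier1, notify_finance, cond_6.
Round 2: rule 14 [exempt_fee & eligible_tier1 -> enrolled_program]. New: enrolled_program.
Round 3: rule 7 [enrolled_program & over_18 -> identity_verified]. New: identity_verified.
Round 4: rule 11 [identity_verified -> case_approved]. New: case_approved.
Round 5: rule 16 [case_approved & has_valid_id -> age_verified]. New: age_verified.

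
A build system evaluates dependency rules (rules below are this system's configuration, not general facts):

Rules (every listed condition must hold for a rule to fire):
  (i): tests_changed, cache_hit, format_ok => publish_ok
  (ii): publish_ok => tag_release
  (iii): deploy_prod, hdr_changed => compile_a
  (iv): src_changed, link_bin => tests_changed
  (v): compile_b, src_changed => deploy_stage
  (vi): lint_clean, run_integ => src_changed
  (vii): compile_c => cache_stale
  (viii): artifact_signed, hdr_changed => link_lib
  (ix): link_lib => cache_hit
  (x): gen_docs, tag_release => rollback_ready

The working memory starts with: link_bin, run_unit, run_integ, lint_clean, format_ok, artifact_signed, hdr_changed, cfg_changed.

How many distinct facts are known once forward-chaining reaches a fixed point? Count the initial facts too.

14

Round 1 fires (vi), (viii), giving src_changed, link_lib.
Round 2 fires (iv), (ix), giving tests_changed, cache_hit.
Round 3 fires (i), giving publish_ok.
Round 4 fires (ii), giving tag_release.
Closure: {artifact_signed, cache_hit, cfg_changed, format_ok, hdr_changed, link_bin, link_lib, lint_clean, publish_ok, run_integ, run_unit, src_changed, tag_release, tests_changed} — 14 facts.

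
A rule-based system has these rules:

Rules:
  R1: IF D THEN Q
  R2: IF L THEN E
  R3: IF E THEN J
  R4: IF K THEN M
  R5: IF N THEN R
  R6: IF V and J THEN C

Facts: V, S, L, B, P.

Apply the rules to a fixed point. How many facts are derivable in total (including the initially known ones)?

Round 1: R2 [IF L THEN E]. New: E.
Round 2: R3 [IF E THEN J]. New: J.
Round 3: R6 [IF V and J THEN C]. New: C.
Closure: {B, C, E, J, L, P, S, V} — 8 facts.

8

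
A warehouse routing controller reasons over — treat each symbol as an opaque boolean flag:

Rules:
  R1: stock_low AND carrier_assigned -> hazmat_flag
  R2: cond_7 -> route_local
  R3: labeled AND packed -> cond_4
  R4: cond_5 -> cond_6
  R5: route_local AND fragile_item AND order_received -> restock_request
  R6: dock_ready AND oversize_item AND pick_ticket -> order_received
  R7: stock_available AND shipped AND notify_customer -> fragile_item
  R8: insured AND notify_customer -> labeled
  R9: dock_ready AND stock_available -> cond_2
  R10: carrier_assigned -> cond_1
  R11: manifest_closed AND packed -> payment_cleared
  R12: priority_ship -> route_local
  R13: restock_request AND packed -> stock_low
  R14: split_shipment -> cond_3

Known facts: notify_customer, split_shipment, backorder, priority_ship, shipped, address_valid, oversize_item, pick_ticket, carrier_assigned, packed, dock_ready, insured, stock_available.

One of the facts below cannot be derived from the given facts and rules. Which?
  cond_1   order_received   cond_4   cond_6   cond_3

[1] R6 [dock_ready AND oversize_item AND pick_ticket -> order_received]; R7 [stock_available AND shipped AND notify_customer -> fragile_item]; R8 [insured AND notify_customer -> labeled]; R9 [dock_ready AND stock_available -> cond_2]; R10 [carrier_assigned -> cond_1]; R12 [priority_ship -> route_local]; R14 [split_shipment -> cond_3]. ⇒ new: order_received, fragile_item, labeled, cond_2, cond_1, route_local, cond_3.
[2] R3 [labeled AND packed -> cond_4]; R5 [route_local AND fragile_item AND order_received -> restock_request]. ⇒ new: cond_4, restock_request.
[3] R13 [restock_request AND packed -> stock_low]. ⇒ new: stock_low.
[4] R1 [stock_low AND carrier_assigned -> hazmat_flag]. ⇒ new: hazmat_flag.
Derived: order_received (round 1), cond_3 (round 1), cond_1 (round 1), cond_4 (round 2). cond_6 never appears in any round.

cond_6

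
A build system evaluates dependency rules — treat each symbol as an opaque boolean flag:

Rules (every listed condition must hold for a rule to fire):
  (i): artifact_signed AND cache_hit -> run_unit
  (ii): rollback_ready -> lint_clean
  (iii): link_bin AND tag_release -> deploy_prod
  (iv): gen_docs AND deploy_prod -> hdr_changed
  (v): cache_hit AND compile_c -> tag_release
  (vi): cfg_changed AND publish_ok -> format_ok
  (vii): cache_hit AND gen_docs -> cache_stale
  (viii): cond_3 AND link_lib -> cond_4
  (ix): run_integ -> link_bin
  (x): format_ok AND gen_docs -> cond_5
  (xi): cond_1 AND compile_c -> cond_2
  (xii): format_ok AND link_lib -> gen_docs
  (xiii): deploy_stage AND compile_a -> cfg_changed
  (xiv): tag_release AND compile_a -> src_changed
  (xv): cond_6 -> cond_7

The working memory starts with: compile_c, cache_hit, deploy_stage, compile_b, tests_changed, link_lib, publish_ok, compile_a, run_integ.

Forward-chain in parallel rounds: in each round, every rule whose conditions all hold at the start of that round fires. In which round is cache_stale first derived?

Round 1: (v) [cache_hit AND compile_c -> tag_release]; (ix) [run_integ -> link_bin]; (xiii) [deploy_stage AND compile_a -> cfg_changed]. New: tag_release, link_bin, cfg_changed.
Round 2: (iii) [link_bin AND tag_release -> deploy_prod]; (vi) [cfg_changed AND publish_ok -> format_ok]; (xiv) [tag_release AND compile_a -> src_changed]. New: deploy_prod, format_ok, src_changed.
Round 3: (xii) [format_ok AND link_lib -> gen_docs]. New: gen_docs.
Round 4: (iv) [gen_docs AND deploy_prod -> hdr_changed]; (vii) [cache_hit AND gen_docs -> cache_stale]; (x) [format_ok AND gen_docs -> cond_5]. New: hdr_changed, cache_stale, cond_5.
cache_stale first appears in round 4.

4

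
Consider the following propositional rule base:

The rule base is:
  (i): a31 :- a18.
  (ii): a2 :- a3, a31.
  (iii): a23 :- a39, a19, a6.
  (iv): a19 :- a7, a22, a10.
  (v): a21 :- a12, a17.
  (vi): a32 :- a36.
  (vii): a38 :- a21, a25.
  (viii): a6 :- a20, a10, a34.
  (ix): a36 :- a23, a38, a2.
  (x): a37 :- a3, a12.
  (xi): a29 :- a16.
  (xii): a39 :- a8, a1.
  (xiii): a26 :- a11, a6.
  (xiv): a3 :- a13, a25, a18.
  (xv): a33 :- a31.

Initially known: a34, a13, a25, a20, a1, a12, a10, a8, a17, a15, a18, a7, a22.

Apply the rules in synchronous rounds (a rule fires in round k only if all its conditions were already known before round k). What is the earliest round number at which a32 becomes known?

4

Round 1: (i) [a31 :- a18.]; (iv) [a19 :- a7, a22, a10.]; (v) [a21 :- a12, a17.]; (viii) [a6 :- a20, a10, a34.]; (xii) [a39 :- a8, a1.]; (xiv) [a3 :- a13, a25, a18.]. New: a31, a19, a21, a6, a39, a3.
Round 2: (ii) [a2 :- a3, a31.]; (iii) [a23 :- a39, a19, a6.]; (vii) [a38 :- a21, a25.]; (x) [a37 :- a3, a12.]; (xv) [a33 :- a31.]. New: a2, a23, a38, a37, a33.
Round 3: (ix) [a36 :- a23, a38, a2.]. New: a36.
Round 4: (vi) [a32 :- a36.]. New: a32.
a32 first appears in round 4.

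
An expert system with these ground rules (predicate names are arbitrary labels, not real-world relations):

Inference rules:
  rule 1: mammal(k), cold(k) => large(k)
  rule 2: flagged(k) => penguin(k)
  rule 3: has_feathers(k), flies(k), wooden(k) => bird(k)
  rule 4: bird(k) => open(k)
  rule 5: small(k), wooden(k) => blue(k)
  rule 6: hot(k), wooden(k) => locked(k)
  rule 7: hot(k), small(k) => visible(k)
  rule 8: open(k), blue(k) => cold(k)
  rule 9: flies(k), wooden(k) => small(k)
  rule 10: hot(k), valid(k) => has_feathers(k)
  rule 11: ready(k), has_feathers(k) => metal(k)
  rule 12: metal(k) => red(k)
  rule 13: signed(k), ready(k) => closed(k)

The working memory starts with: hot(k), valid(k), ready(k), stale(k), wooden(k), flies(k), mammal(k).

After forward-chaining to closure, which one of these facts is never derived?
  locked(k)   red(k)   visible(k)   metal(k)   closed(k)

[1] rule 6 [hot(k), wooden(k) => locked(k)]; rule 9 [flies(k), wooden(k) => small(k)]; rule 10 [hot(k), valid(k) => has_feathers(k)]. ⇒ new: locked(k), small(k), has_feathers(k).
[2] rule 3 [has_feathers(k), flies(k), wooden(k) => bird(k)]; rule 5 [small(k), wooden(k) => blue(k)]; rule 7 [hot(k), small(k) => visible(k)]; rule 11 [ready(k), has_feathers(k) => metal(k)]. ⇒ new: bird(k), blue(k), visible(k), metal(k).
[3] rule 4 [bird(k) => open(k)]; rule 12 [metal(k) => red(k)]. ⇒ new: open(k), red(k).
[4] rule 8 [open(k), blue(k) => cold(k)]. ⇒ new: cold(k).
[5] rule 1 [mammal(k), cold(k) => large(k)]. ⇒ new: large(k).
Derived: metal(k) (round 2), locked(k) (round 1), red(k) (round 3), visible(k) (round 2). closed(k) never appears in any round.

closed(k)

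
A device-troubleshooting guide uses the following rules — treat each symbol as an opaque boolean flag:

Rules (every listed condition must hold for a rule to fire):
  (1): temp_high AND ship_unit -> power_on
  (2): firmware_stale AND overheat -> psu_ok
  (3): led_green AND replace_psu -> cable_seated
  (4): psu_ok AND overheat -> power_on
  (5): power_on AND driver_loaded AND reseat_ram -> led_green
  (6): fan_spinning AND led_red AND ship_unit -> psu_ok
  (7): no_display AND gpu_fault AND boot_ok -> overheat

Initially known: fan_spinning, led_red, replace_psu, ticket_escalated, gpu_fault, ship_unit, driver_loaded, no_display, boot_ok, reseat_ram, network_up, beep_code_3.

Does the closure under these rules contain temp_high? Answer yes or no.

Round 1: (6) [fan_spinning AND led_red AND ship_unit -> psu_ok]; (7) [no_display AND gpu_fault AND boot_ok -> overheat]. Adds psu_ok, overheat.
Round 2: (4) [psu_ok AND overheat -> power_on]. Adds power_on.
Round 3: (5) [power_on AND driver_loaded AND reseat_ram -> led_green]. Adds led_green.
Round 4: (3) [led_green AND replace_psu -> cable_seated]. Adds cable_seated.
Fixed point reached. No rule has temp_high as a consequent, and it is not given.

no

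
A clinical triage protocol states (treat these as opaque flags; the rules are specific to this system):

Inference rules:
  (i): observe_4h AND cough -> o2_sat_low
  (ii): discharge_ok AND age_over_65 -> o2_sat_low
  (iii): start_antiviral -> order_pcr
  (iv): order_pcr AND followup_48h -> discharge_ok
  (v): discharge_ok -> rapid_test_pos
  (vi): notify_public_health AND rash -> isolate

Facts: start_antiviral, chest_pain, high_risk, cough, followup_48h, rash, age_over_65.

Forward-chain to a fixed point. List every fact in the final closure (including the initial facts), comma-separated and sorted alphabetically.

age_over_65, chest_pain, cough, discharge_ok, followup_48h, high_risk, o2_sat_low, order_pcr, rapid_test_pos, rash, start_antiviral

[1] (iii) [start_antiviral -> order_pcr]. ⇒ new: order_pcr.
[2] (iv) [order_pcr AND followup_48h -> discharge_ok]. ⇒ new: discharge_ok.
[3] (ii) [discharge_ok AND age_over_65 -> o2_sat_low]; (v) [discharge_ok -> rapid_test_pos]. ⇒ new: o2_sat_low, rapid_test_pos.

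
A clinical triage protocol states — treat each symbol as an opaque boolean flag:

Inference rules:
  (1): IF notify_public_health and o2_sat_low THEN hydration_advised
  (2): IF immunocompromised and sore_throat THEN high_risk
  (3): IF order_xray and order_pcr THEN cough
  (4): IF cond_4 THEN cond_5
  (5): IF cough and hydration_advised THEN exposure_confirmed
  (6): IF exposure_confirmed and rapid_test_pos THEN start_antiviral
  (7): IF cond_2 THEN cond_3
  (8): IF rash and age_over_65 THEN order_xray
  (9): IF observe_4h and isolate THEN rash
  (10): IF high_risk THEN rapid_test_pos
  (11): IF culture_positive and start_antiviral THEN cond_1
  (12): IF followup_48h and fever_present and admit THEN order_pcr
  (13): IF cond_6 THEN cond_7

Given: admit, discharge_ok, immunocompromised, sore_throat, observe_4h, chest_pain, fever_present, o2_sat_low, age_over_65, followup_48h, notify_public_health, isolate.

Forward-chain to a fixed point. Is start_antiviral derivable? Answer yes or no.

yes

Round 1 — (1), (2), (9), (12), derive hydration_advised, high_risk, rash, order_pcr.
Round 2 — (8), (10), derive order_xray, rapid_test_pos.
Round 3 — (3), derive cough.
Round 4 — (5), derive exposure_confirmed.
Round 5 — (6), derive start_antiviral.
start_antiviral appears in round 5, so it is derivable.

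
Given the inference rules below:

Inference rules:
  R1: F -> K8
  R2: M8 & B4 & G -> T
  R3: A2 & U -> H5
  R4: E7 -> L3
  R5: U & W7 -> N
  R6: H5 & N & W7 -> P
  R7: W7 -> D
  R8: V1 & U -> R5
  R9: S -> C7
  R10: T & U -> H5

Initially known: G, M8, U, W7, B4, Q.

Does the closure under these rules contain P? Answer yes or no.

yes

Round 1 — R2, R5, R7, derive T, N, D.
Round 2 — R10, derive H5.
Round 3 — R6, derive P.
P appears in round 3, so it is derivable.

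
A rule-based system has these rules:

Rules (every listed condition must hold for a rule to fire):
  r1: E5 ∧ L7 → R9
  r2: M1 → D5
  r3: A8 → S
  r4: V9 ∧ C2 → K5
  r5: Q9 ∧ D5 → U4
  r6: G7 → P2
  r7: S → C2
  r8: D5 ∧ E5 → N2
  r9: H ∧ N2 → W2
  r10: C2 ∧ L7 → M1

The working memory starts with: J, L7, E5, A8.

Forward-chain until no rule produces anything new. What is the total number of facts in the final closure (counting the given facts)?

Round 1: r1 [E5 ∧ L7 → R9]; r3 [A8 → S]. Adds R9, S.
Round 2: r7 [S → C2]. Adds C2.
Round 3: r10 [C2 ∧ L7 → M1]. Adds M1.
Round 4: r2 [M1 → D5]. Adds D5.
Round 5: r8 [D5 ∧ E5 → N2]. Adds N2.
Closure: {A8, C2, D5, E5, J, L7, M1, N2, R9, S} — 10 facts.

10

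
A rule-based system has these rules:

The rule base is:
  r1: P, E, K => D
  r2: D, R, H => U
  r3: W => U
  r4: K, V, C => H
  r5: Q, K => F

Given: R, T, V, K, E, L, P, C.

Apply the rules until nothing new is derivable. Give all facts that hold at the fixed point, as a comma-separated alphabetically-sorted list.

C, D, E, H, K, L, P, R, T, U, V

Round 1: r1 [P, E, K => D]; r4 [K, V, C => H]. New: D, H.
Round 2: r2 [D, R, H => U]. New: U.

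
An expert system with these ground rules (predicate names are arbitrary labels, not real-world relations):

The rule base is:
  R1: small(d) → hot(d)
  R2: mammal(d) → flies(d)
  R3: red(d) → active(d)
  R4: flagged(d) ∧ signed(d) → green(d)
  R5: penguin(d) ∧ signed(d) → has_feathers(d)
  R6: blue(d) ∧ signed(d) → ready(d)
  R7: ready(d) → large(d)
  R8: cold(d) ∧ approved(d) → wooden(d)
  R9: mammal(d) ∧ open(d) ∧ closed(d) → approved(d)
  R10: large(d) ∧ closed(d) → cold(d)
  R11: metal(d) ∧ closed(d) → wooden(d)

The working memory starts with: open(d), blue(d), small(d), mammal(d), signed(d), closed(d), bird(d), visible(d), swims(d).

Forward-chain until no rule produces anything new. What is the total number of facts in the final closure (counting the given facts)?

Round 1: R1 [small(d) → hot(d)]; R2 [mammal(d) → flies(d)]; R6 [blue(d) ∧ signed(d) → ready(d)]; R9 [mammal(d) ∧ open(d) ∧ closed(d) → approved(d)]. New: hot(d), flies(d), ready(d), approved(d).
Round 2: R7 [ready(d) → large(d)]. New: large(d).
Round 3: R10 [large(d) ∧ closed(d) → cold(d)]. New: cold(d).
Round 4: R8 [cold(d) ∧ approved(d) → wooden(d)]. New: wooden(d).
Closure: {approved(d), bird(d), blue(d), closed(d), cold(d), flies(d), hot(d), large(d), mammal(d), open(d), ready(d), signed(d), small(d), swims(d), visible(d), wooden(d)} — 16 facts.

16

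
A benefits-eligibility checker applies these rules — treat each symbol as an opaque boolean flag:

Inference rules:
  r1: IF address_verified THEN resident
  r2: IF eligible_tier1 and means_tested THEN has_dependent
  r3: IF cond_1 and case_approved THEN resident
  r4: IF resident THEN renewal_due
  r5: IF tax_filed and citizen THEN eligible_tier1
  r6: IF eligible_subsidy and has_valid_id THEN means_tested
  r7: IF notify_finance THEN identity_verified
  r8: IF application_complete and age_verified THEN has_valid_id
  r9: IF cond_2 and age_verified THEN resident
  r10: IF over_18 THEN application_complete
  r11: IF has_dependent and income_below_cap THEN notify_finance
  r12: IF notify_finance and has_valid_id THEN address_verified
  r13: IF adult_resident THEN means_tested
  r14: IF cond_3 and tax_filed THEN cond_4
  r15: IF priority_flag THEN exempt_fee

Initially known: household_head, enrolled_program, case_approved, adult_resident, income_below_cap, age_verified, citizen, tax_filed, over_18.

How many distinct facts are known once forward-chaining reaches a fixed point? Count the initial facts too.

19

Round 1 fires r5, r10, r13, giving eligible_tier1, application_complete, means_tested.
Round 2 fires r2, r8, giving has_dependent, has_valid_id.
Round 3 fires r11, giving notify_finance.
Round 4 fires r7, r12, giving identity_verified, address_verified.
Round 5 fires r1, giving resident.
Round 6 fires r4, giving renewal_due.
Closure: {address_verified, adult_resident, age_verified, application_complete, case_approved, citizen, eligible_tier1, enrolled_program, has_dependent, has_valid_id, household_head, identity_verified, income_below_cap, means_tested, notify_finance, over_18, renewal_due, resident, tax_filed} — 19 facts.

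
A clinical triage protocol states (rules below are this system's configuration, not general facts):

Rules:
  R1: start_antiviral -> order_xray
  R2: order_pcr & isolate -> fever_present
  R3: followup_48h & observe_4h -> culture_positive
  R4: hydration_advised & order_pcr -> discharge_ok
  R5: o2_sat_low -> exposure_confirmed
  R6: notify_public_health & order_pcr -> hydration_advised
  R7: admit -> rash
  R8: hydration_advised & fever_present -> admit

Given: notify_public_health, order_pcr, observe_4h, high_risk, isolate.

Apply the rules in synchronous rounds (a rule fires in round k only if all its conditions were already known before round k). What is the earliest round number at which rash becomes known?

Round 1: R2 [order_pcr & isolate -> fever_present]; R6 [notify_public_health & order_pcr -> hydration_advised]. Adds fever_present, hydration_advised.
Round 2: R4 [hydration_advised & order_pcr -> discharge_ok]; R8 [hydration_advised & fever_present -> admit]. Adds discharge_ok, admit.
Round 3: R7 [admit -> rash]. Adds rash.
rash first appears in round 3.

3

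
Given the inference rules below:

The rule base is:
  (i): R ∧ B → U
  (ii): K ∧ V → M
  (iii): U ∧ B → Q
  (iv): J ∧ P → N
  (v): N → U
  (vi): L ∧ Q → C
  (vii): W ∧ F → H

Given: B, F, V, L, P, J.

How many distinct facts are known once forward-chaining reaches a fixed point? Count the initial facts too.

Round 1: (iv) [J ∧ P → N]. New: N.
Round 2: (v) [N → U]. New: U.
Round 3: (iii) [U ∧ B → Q]. New: Q.
Round 4: (vi) [L ∧ Q → C]. New: C.
Closure: {B, C, F, J, L, N, P, Q, U, V} — 10 facts.

10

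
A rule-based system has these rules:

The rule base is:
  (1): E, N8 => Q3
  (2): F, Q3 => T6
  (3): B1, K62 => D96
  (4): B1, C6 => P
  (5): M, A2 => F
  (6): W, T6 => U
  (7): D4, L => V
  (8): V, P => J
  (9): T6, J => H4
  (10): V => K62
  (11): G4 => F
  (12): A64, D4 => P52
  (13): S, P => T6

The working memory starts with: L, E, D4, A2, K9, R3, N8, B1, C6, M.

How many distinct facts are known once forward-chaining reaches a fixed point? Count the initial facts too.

19

Round 1 fires (1), (4), (5), (7), giving Q3, P, F, V.
Round 2 fires (2), (8), (10), giving T6, J, K62.
Round 3 fires (3), (9), giving D96, H4.
Closure: {A2, B1, C6, D4, D96, E, F, H4, J, K62, K9, L, M, N8, P, Q3, R3, T6, V} — 19 facts.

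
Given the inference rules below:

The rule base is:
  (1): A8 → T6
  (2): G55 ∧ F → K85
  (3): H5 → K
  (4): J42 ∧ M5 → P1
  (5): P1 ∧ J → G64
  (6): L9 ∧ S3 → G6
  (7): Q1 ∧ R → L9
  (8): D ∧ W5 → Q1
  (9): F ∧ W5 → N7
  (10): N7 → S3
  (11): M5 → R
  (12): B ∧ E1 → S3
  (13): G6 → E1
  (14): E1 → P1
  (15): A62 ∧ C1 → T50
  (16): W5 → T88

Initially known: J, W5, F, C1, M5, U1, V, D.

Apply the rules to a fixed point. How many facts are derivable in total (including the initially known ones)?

Round 1 fires (8), (9), (11), (16), giving Q1, N7, R, T88.
Round 2 fires (7), (10), giving L9, S3.
Round 3 fires (6), giving G6.
Round 4 fires (13), giving E1.
Round 5 fires (14), giving P1.
Round 6 fires (5), giving G64.
Closure: {C1, D, E1, F, G6, G64, J, L9, M5, N7, P1, Q1, R, S3, T88, U1, V, W5} — 18 facts.

18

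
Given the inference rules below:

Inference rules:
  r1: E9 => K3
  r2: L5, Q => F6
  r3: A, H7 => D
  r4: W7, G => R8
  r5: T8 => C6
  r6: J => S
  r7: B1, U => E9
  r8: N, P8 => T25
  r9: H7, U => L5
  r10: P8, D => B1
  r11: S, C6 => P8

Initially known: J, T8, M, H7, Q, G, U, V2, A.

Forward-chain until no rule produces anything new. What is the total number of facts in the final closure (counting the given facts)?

[1] r3 [A, H7 => D]; r5 [T8 => C6]; r6 [J => S]; r9 [H7, U => L5]. ⇒ new: D, C6, S, L5.
[2] r2 [L5, Q => F6]; r11 [S, C6 => P8]. ⇒ new: F6, P8.
[3] r10 [P8, D => B1]. ⇒ new: B1.
[4] r7 [B1, U => E9]. ⇒ new: E9.
[5] r1 [E9 => K3]. ⇒ new: K3.
Closure: {A, B1, C6, D, E9, F6, G, H7, J, K3, L5, M, P8, Q, S, T8, U, V2} — 18 facts.

18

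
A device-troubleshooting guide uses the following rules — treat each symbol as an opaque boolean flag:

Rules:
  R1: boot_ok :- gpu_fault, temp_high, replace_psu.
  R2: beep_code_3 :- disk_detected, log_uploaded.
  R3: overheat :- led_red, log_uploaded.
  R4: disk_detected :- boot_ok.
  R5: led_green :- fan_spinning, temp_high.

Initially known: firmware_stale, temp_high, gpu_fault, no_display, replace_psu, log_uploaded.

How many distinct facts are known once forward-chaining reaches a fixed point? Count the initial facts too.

Round 1 — R1, derive boot_ok.
Round 2 — R4, derive disk_detected.
Round 3 — R2, derive beep_code_3.
Closure: {beep_code_3, boot_ok, disk_detected, firmware_stale, gpu_fault, log_uploaded, no_display, replace_psu, temp_high} — 9 facts.

9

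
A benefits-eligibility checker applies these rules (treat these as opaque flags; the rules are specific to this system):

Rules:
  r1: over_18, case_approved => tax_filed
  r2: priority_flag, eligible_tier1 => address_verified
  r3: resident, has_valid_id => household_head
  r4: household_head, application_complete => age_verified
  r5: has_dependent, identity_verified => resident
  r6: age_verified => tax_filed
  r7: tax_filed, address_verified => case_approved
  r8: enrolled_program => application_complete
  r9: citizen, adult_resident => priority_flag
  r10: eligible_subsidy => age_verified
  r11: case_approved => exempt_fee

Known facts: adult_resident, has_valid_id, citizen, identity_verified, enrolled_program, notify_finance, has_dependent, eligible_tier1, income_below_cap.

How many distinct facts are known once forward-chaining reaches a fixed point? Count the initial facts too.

18

Round 1 — r5, r8, r9, derive resident, application_complete, priority_flag.
Round 2 — r2, r3, derive address_verified, household_head.
Round 3 — r4, derive age_verified.
Round 4 — r6, derive tax_filed.
Round 5 — r7, derive case_approved.
Round 6 — r11, derive exempt_fee.
Closure: {address_verified, adult_resident, age_verified, application_complete, case_approved, citizen, eligible_tier1, enrolled_program, exempt_fee, has_dependent, has_valid_id, household_head, identity_verified, income_below_cap, notify_finance, priority_flag, resident, tax_filed} — 18 facts.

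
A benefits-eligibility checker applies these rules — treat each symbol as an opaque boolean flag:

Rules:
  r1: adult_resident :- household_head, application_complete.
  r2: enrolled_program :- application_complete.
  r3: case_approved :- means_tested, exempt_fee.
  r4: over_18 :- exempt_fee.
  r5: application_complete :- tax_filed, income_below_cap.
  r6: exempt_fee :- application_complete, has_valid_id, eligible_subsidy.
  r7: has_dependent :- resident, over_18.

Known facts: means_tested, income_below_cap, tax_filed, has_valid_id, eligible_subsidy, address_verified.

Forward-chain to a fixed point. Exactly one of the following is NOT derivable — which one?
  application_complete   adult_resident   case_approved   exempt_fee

adult_resident

Round 1 — r5, derive application_complete.
Round 2 — r2, r6, derive enrolled_program, exempt_fee.
Round 3 — r3, r4, derive case_approved, over_18.
Derived: case_approved (round 3), exempt_fee (round 2), application_complete (round 1). adult_resident never appears in any round.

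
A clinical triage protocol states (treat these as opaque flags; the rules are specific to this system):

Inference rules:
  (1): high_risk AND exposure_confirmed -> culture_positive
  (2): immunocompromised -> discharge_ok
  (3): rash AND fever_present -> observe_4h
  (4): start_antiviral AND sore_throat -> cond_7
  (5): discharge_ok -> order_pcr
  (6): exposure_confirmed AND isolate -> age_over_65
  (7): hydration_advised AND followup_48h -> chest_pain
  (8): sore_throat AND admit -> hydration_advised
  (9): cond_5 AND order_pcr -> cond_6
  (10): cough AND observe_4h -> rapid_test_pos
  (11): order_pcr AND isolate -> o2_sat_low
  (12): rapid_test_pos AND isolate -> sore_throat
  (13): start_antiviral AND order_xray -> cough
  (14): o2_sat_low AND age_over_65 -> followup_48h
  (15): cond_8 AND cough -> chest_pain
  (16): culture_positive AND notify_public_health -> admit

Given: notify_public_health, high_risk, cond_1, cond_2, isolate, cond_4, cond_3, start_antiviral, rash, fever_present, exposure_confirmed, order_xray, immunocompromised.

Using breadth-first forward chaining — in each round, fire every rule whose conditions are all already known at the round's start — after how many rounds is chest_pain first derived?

Round 1: (1) [high_risk AND exposure_confirmed -> culture_positive]; (2) [immunocompromised -> discharge_ok]; (3) [rash AND fever_present -> observe_4h]; (6) [exposure_confirmed AND isolate -> age_over_65]; (13) [start_antiviral AND order_xray -> cough]. New: culture_positive, discharge_ok, observe_4h, age_over_65, cough.
Round 2: (5) [discharge_ok -> order_pcr]; (10) [cough AND observe_4h -> rapid_test_pos]; (16) [culture_positive AND notify_public_health -> admit]. New: order_pcr, rapid_test_pos, admit.
Round 3: (11) [order_pcr AND isolate -> o2_sat_low]; (12) [rapid_test_pos AND isolate -> sore_throat]. New: o2_sat_low, sore_throat.
Round 4: (4) [start_antiviral AND sore_throat -> cond_7]; (8) [sore_throat AND admit -> hydration_advised]; (14) [o2_sat_low AND age_over_65 -> followup_48h]. New: cond_7, hydration_advised, followup_48h.
Round 5: (7) [hydration_advised AND followup_48h -> chest_pain]. New: chest_pain.
chest_pain first appears in round 5.

5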